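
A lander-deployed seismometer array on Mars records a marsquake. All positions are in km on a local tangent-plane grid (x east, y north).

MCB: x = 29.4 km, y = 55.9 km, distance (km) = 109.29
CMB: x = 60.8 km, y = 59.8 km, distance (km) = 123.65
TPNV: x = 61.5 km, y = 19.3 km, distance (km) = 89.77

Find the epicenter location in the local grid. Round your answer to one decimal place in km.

Circle about each station: (x − 29.4)² + (y − 55.9)² = 109.29²; (x − 60.8)² + (y − 59.8)² = 123.65²; (x − 61.5)² + (y − 19.3)² = 89.77².
Subtracting the MCB equation from the CMB and TPNV equations removes the quadratic terms:
62.8 x + 7.8 y = -61.51
64.2 x − 73.2 y = 4051.22
Solving the 2×2 system: x ≈ 5.3, y ≈ -50.7 km.

5.3 km east, -50.7 km north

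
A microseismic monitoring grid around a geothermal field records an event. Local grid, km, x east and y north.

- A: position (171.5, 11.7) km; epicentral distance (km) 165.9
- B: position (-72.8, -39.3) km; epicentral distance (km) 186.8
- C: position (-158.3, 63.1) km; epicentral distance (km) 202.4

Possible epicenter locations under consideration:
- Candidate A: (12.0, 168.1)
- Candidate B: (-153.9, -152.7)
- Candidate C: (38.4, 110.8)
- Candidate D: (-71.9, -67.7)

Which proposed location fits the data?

Candidate C

For each candidate, compare |candidate − station| to the reported distance:
Candidate A: residuals A 57.5, B 37.3, C 2.3 → max 57.5 km
Candidate B: residuals A 198.7, B 47.4, C 13.4 → max 198.7 km
Candidate C: residuals A 0.0, B 0.0, C 0.0 → max 0.0 km
Candidate D: residuals A 90.1, B 158.4, C 45.6 → max 158.4 km
Only Candidate C has all residuals ≈ 0.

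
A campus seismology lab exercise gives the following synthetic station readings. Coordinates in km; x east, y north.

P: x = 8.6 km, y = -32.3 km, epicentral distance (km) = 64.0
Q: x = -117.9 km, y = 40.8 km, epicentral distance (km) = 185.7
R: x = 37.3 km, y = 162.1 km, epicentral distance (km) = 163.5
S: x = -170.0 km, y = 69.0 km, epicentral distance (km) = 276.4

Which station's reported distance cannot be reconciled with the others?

Solve using three stations at a time. Using P, Q, R (subtract circle equations pairwise → linear system) gives (x, y) ≈ (63.4, 0.7).
Distances from that point to each station vs reported:
  P: calculated 64.0 vs reported 64.0 → residual 0.0 km
  Q: calculated 185.7 vs reported 185.7 → residual 0.0 km
  R: calculated 163.5 vs reported 163.5 → residual 0.0 km
  S: calculated 243.2 vs reported 276.4 → residual 33.2 km
P, Q, R are mutually consistent (residuals ≈ 0); S is off by 33.2 km.

S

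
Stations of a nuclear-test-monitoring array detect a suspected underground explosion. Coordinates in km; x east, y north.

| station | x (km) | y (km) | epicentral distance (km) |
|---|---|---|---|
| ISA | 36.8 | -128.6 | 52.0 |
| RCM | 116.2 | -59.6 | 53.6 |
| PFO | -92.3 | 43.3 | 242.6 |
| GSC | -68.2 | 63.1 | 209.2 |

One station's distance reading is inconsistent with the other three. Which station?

Solve using three stations at a time. Using ISA, RCM, GSC (subtract circle equations pairwise → linear system) gives (x, y) ≈ (73.0, -91.3).
Distances from that point to each station vs reported:
  ISA: calculated 52.0 vs reported 52.0 → residual 0.0 km
  RCM: calculated 53.6 vs reported 53.6 → residual 0.0 km
  PFO: calculated 213.1 vs reported 242.6 → residual 29.5 km
  GSC: calculated 209.2 vs reported 209.2 → residual 0.0 km
ISA, RCM, GSC are mutually consistent (residuals ≈ 0); PFO is off by 29.5 km.

PFO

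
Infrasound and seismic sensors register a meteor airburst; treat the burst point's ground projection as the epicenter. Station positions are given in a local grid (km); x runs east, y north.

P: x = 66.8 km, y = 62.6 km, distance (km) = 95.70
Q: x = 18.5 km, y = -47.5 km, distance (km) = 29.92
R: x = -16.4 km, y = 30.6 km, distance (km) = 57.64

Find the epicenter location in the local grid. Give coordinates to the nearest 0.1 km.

14.9 km east, -17.8 km north

Circle about each station: (x − 66.8)² + (y − 62.6)² = 95.70²; (x − 18.5)² + (y + 47.5)² = 29.92²; (x + 16.4)² + (y − 30.6)² = 57.64².
Subtracting the P equation from the Q and R equations removes the quadratic terms:
-96.6 x − 220.2 y = 2480.78
-166.4 x − 64.0 y = -1339.56
Solving the 2×2 system: x ≈ 14.9, y ≈ -17.8 km.
Check against P (with the unrounded x, y): √((x − 66.8)²+(y − 62.6)²) = 95.70 ≈ 95.70 km. ✓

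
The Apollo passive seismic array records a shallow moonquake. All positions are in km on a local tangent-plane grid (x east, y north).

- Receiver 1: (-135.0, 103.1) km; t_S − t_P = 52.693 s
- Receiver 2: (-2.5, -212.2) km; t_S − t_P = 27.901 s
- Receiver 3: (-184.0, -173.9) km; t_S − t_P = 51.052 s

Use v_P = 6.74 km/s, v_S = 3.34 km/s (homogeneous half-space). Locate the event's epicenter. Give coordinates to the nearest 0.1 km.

Distance from S−P lag: d = Δt · v_P v_S / (v_P − v_S) = Δt · (6.74·3.34)/(6.74−3.34) ≈ 6.6211·Δt.
So d_Receiver 1 = 348.88, d_Receiver 2 = 184.73, d_Receiver 3 = 338.02 km.
Circle about each station: (x + 135.0)² + (y − 103.1)² = 348.88²; (x + 2.5)² + (y + 212.2)² = 184.73²; (x + 184.0)² + (y + 173.9)² = 338.02².
Subtracting the Receiver 1 equation from the Receiver 2 and Receiver 3 equations removes the quadratic terms:
265.0 x − 630.6 y = 103772.56
-98.0 x − 554.0 y = 42702.33
Solving the 2×2 system: x ≈ 146.5, y ≈ -103.0 km.

(146.5, -103.0)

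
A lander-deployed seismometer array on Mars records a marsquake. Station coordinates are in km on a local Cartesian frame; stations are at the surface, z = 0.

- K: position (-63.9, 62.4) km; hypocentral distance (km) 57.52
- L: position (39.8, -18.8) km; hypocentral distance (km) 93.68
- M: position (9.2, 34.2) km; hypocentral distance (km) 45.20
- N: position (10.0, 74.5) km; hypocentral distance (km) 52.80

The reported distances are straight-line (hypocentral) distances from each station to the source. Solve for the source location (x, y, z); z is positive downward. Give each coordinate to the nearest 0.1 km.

Each station gives a sphere (x−x_i)² + (y−y_i)² + z² = d_i² (stations at z=0).
Subtracting the K sphere from L and M: z² cancels, leaving linear equations in x and y:
207.4 x − 162.4 y = -11506.88
146.2 x − 56.4 y = -5457.18
Solving: x ≈ -19.697, y ≈ 45.701 km (keep extra digits for the depth step; rounded: -19.7, 45.7).
Then from the K sphere: z² = 57.52² − (x + 63.9)² − (y − 62.4)² with x = -19.697, y = 45.701, so z ≈ 32.799 ≈ 32.8 km.

x ≈ -19.7 km, y ≈ 45.7 km, depth ≈ 32.8 km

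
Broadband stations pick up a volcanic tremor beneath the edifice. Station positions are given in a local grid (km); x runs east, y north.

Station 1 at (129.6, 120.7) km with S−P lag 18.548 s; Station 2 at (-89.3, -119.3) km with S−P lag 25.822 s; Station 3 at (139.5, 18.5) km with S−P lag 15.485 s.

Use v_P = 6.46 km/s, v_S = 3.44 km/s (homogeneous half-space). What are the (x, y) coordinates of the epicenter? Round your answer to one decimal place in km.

Distance from S−P lag: d = Δt · v_P v_S / (v_P − v_S) = Δt · (6.46·3.44)/(6.46−3.44) ≈ 7.3584·Δt.
So d_Station 1 = 136.48, d_Station 2 = 190.01, d_Station 3 = 113.94 km.
Circle about each station: (x − 129.6)² + (y − 120.7)² = 136.48²; (x + 89.3)² + (y + 119.3)² = 190.01²; (x − 139.5)² + (y − 18.5)² = 113.94².
Subtracting pairs of circle equations eliminates x²+y² and gives linear equations (the radical axes):
-437.8 x − 480.0 y = -26634.68
19.8 x − 204.4 y = -5917.68
Solving the 2×2 system: x ≈ 26.3, y ≈ 31.5 km.

x ≈ 26.3 km, y ≈ 31.5 km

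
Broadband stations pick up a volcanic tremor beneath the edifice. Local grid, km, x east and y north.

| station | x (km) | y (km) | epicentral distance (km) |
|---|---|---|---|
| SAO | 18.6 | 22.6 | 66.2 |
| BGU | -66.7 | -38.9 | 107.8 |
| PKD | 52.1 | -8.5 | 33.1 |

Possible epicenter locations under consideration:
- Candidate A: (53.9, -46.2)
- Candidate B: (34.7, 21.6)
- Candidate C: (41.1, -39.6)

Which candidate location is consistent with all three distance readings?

Candidate C

For each candidate, compare |candidate − station| to the reported distance:
Candidate A: residuals SAO 11.1, BGU 13.0, PKD 4.6 → max 13.0 km
Candidate B: residuals SAO 50.1, BGU 10.3, PKD 1.7 → max 50.1 km
Candidate C: residuals SAO 0.1, BGU 0.0, PKD 0.1 → max 0.1 km
Only Candidate C has all residuals ≈ 0.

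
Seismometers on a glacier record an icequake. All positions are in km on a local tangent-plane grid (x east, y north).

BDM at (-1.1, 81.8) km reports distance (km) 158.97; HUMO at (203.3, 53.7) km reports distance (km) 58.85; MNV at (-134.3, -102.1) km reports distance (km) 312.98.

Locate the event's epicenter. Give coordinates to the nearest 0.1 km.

Circle about each station: (x + 1.1)² + (y − 81.8)² = 158.97²; (x − 203.3)² + (y − 53.7)² = 58.85²; (x + 134.3)² + (y + 102.1)² = 312.98².
Subtracting pairs of circle equations eliminates x²+y² and gives linear equations (the radical axes):
408.8 x − 56.2 y = 59330.27
-266.4 x − 367.8 y = -50916.57
Solving the 2×2 system: x ≈ 149.3, y ≈ 30.3 km.

x ≈ 149.3 km, y ≈ 30.3 km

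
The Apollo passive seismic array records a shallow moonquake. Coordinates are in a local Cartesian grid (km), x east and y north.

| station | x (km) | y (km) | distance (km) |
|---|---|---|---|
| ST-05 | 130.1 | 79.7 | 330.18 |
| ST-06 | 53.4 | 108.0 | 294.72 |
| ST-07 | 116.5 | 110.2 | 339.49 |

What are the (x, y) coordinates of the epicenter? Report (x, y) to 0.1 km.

Circle about each station: (x − 130.1)² + (y − 79.7)² = 330.18²; (x − 53.4)² + (y − 108.0)² = 294.72²; (x − 116.5)² + (y − 110.2)² = 339.49².
Subtracting the ST-05 equation from the ST-06 and ST-07 equations removes the quadratic terms:
-153.4 x + 56.6 y = 13396.41
-27.2 x + 61.0 y = -3796.44
Solving the 2×2 system: x ≈ -132.0, y ≈ -121.1 km.
Check against ST-05 (with the unrounded x, y): √((x − 130.1)²+(y − 79.7)²) = 330.19 ≈ 330.18 km. ✓

(-132.0, -121.1)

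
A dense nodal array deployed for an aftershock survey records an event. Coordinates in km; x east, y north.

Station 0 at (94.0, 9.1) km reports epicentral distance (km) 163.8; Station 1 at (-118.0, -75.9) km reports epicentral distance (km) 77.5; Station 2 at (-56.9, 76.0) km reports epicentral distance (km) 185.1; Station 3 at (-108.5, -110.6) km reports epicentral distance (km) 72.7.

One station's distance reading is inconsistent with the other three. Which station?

Station 2

Solve using three stations at a time. Using Station 0, Station 1, Station 3 (subtract circle equations pairwise → linear system) gives (x, y) ≈ (-40.9, -83.8).
Distances from that point to each station vs reported:
  Station 0: calculated 163.8 vs reported 163.8 → residual 0.0 km
  Station 1: calculated 77.5 vs reported 77.5 → residual 0.0 km
  Station 2: calculated 160.6 vs reported 185.1 → residual 24.5 km
  Station 3: calculated 72.7 vs reported 72.7 → residual 0.0 km
Station 0, Station 1, Station 3 are mutually consistent (residuals ≈ 0); Station 2 is off by 24.5 km.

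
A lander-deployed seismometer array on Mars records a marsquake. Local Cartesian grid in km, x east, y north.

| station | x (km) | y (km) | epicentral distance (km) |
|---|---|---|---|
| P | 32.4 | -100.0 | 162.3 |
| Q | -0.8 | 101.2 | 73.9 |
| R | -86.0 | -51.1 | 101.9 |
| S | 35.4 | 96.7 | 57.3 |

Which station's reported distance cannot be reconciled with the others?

Solve using three stations at a time. Using P, Q, R (subtract circle equations pairwise → linear system) gives (x, y) ≈ (-45.5, 42.4).
Distances from that point to each station vs reported:
  P: calculated 162.3 vs reported 162.3 → residual 0.0 km
  Q: calculated 73.9 vs reported 73.9 → residual 0.0 km
  R: calculated 101.9 vs reported 101.9 → residual 0.0 km
  S: calculated 97.4 vs reported 57.3 → residual 40.1 km
P, Q, R are mutually consistent (residuals ≈ 0); S is off by 40.1 km.

S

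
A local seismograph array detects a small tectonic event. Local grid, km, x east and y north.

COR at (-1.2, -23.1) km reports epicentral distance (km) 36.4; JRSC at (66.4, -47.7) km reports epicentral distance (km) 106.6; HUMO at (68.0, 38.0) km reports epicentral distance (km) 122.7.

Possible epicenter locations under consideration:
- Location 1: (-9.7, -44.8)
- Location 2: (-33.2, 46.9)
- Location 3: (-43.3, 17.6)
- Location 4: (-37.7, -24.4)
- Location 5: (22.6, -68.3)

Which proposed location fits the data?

For each candidate, compare |candidate − station| to the reported distance:
Location 1: residuals COR 13.1, JRSC 30.4, HUMO 9.2 → max 30.4 km
Location 2: residuals COR 40.6, JRSC 30.8, HUMO 21.1 → max 40.6 km
Location 3: residuals COR 22.2, JRSC 21.1, HUMO 9.5 → max 22.2 km
Location 4: residuals COR 0.1, JRSC 0.1, HUMO 0.0 → max 0.1 km
Location 5: residuals COR 14.7, JRSC 58.2, HUMO 7.1 → max 58.2 km
Only Location 4 has all residuals ≈ 0.

Location 4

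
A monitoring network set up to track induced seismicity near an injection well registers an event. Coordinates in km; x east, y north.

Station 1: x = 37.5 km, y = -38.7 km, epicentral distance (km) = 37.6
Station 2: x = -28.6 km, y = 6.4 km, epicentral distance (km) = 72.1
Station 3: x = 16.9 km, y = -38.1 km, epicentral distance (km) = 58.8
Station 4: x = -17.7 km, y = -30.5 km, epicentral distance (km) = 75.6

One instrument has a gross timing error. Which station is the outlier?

Station 1

Solve using three stations at a time. Using Station 2, Station 3, Station 4 (subtract circle equations pairwise → linear system) gives (x, y) ≈ (42.9, 14.5).
Distances from that point to each station vs reported:
  Station 1: calculated 53.5 vs reported 37.6 → residual 15.9 km
  Station 2: calculated 72.0 vs reported 72.1 → residual 0.1 km
  Station 3: calculated 58.7 vs reported 58.8 → residual 0.1 km
  Station 4: calculated 75.5 vs reported 75.6 → residual 0.1 km
Station 2, Station 3, Station 4 are mutually consistent (residuals ≈ 0); Station 1 is off by 15.9 km.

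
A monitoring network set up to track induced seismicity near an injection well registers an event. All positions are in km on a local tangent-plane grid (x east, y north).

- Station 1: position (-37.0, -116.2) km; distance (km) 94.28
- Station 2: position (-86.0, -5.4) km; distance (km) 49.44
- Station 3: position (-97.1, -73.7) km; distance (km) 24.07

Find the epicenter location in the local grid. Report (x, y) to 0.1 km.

-105.1 km east, -51.0 km north

Circle about each station: (x + 37.0)² + (y + 116.2)² = 94.28²; (x + 86.0)² + (y + 5.4)² = 49.44²; (x + 97.1)² + (y + 73.7)² = 24.07².
Subtracting pairs of circle equations eliminates x²+y² and gives linear equations (the radical axes):
-98.0 x + 221.6 y = -1001.88
-120.2 x + 85.0 y = 8298.01
Solving the 2×2 system: x ≈ -105.1, y ≈ -51.0 km.
Check against Station 1 (with the unrounded x, y): √((x + 37.0)²+(y + 116.2)²) = 94.28 ≈ 94.28 km. ✓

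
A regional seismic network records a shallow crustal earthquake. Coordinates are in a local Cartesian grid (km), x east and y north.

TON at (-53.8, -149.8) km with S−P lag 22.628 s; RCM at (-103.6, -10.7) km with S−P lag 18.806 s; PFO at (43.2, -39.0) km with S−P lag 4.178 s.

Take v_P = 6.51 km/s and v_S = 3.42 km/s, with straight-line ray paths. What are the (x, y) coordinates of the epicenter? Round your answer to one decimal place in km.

Distance from S−P lag: d = Δt · v_P v_S / (v_P − v_S) = Δt · (6.51·3.42)/(6.51−3.42) ≈ 7.2052·Δt.
So d_TON = 163.04, d_RCM = 135.50, d_PFO = 30.10 km.
Circle about each station: (x + 53.8)² + (y + 149.8)² = 163.04²; (x + 103.6)² + (y + 10.7)² = 135.50²; (x − 43.2)² + (y + 39.0)² = 30.10².
Subtracting the TON equation from the RCM and PFO equations removes the quadratic terms:
-99.6 x + 278.2 y = -6265.24
194.0 x + 221.6 y = 3728.79
Solving the 2×2 system: x ≈ 31.9, y ≈ -11.1 km.

31.9 km east, -11.1 km north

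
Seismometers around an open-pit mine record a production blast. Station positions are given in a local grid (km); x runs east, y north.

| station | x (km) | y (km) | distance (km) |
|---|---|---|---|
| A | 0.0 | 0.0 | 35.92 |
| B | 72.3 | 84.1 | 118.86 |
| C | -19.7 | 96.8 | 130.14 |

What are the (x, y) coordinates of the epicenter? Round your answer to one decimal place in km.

x ≈ 25.6 km, y ≈ -25.2 km

Circle about each station: x² + y² = 35.92²; (x − 72.3)² + (y − 84.1)² = 118.86²; (x + 19.7)² + (y − 96.8)² = 130.14².
Subtracting pairs of circle equations eliminates x²+y² and gives linear equations (the radical axes):
144.6 x + 168.2 y = -537.35
-39.4 x + 193.6 y = -5887.84
Solving the 2×2 system: x ≈ 25.6, y ≈ -25.2 km.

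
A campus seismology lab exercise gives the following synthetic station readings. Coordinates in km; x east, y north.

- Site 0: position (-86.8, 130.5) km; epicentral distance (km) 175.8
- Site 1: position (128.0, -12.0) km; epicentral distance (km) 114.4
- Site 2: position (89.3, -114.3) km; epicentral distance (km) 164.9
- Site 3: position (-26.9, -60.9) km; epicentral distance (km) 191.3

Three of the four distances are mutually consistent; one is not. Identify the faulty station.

Site 2

Solve using three stations at a time. Using Site 0, Site 1, Site 3 (subtract circle equations pairwise → linear system) gives (x, y) ≈ (85.2, 94.1).
Distances from that point to each station vs reported:
  Site 0: calculated 175.8 vs reported 175.8 → residual 0.0 km
  Site 1: calculated 114.4 vs reported 114.4 → residual 0.0 km
  Site 2: calculated 208.5 vs reported 164.9 → residual 43.6 km
  Site 3: calculated 191.3 vs reported 191.3 → residual 0.0 km
Site 0, Site 1, Site 3 are mutually consistent (residuals ≈ 0); Site 2 is off by 43.6 km.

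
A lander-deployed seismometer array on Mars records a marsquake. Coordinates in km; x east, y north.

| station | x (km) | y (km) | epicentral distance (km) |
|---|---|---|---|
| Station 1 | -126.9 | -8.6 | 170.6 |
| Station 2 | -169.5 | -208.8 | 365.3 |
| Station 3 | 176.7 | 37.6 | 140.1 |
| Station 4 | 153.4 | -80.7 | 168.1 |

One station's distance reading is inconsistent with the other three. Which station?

Station 2

Solve using three stations at a time. Using Station 1, Station 3, Station 4 (subtract circle equations pairwise → linear system) gives (x, y) ≈ (36.6, 40.2).
Distances from that point to each station vs reported:
  Station 1: calculated 170.6 vs reported 170.6 → residual 0.0 km
  Station 2: calculated 323.2 vs reported 365.3 → residual 42.1 km
  Station 3: calculated 140.1 vs reported 140.1 → residual 0.0 km
  Station 4: calculated 168.1 vs reported 168.1 → residual 0.0 km
Station 1, Station 3, Station 4 are mutually consistent (residuals ≈ 0); Station 2 is off by 42.1 km.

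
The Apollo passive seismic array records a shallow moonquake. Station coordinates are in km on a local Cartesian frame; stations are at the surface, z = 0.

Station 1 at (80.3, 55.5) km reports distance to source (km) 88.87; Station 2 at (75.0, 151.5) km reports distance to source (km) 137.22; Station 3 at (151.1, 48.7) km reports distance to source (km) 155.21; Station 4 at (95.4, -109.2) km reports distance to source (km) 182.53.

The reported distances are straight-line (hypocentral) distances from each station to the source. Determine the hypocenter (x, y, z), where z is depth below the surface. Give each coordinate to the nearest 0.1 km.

Each station gives a sphere (x−x_i)² + (y−y_i)² + z² = d_i² (stations at z=0).
Subtracting the Station 1 sphere from Station 2 and Station 3: z² cancels, leaving linear equations in x and y:
-10.6 x + 192.0 y = 8117.46
141.6 x − 13.6 y = -517.71
Solving: x ≈ 0.407, y ≈ 42.301 km (keep extra digits for the depth step; rounded: 0.4, 42.3).
Then from the Station 1 sphere: z² = 88.87² − (x − 80.3)² − (y − 55.5)² with x = 0.407, y = 42.301, so z ≈ 36.617 ≈ 36.6 km.

(0.4, 42.3, 36.6)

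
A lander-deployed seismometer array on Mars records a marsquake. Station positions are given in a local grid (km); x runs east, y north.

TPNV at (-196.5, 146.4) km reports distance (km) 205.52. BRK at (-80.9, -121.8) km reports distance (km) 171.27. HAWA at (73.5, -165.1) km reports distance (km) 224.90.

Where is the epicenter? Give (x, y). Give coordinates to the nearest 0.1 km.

-21.4 km east, 38.8 km north

Circle about each station: (x + 196.5)² + (y − 146.4)² = 205.52²; (x + 80.9)² + (y + 121.8)² = 171.27²; (x − 73.5)² + (y + 165.1)² = 224.90².
Subtracting pairs of circle equations eliminates x²+y² and gives linear equations (the radical axes):
231.2 x − 536.4 y = -25760.10
540.0 x − 623.0 y = -35726.49
Solving the 2×2 system: x ≈ -21.4, y ≈ 38.8 km.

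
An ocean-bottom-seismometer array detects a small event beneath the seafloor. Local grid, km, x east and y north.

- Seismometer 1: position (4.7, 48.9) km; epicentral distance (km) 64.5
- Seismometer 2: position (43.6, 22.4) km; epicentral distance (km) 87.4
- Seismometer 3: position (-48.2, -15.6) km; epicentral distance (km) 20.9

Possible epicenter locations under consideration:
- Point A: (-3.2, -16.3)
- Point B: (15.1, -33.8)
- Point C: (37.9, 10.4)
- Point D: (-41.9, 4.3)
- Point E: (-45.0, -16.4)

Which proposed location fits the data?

For each candidate, compare |candidate − station| to the reported distance:
Point A: residuals Seismometer 1 1.2, Seismometer 2 26.7, Seismometer 3 24.1 → max 26.7 km
Point B: residuals Seismometer 1 18.9, Seismometer 2 24.4, Seismometer 3 45.0 → max 45.0 km
Point C: residuals Seismometer 1 13.7, Seismometer 2 74.1, Seismometer 3 69.0 → max 74.1 km
Point D: residuals Seismometer 1 0.0, Seismometer 2 0.0, Seismometer 3 0.0 → max 0.0 km
Point E: residuals Seismometer 1 17.6, Seismometer 2 9.3, Seismometer 3 17.6 → max 17.6 km
Only Point D has all residuals ≈ 0.

Point D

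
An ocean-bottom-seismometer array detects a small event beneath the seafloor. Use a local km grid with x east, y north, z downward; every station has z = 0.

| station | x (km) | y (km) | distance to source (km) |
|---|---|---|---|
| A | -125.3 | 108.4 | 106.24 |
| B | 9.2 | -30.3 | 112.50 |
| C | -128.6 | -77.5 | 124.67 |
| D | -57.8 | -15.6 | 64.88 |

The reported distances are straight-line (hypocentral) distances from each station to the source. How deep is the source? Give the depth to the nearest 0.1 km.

Each station gives a sphere (x−x_i)² + (y−y_i)² + z² = d_i² (stations at z=0).
Subtracting the A sphere from B and C: z² cancels, leaving linear equations in x and y:
269.0 x − 277.4 y = -27817.23
-6.6 x − 371.8 y = -9162.11
Solving: x ≈ -76.596, y ≈ 26.002 km (keep extra digits for the depth step; rounded: -76.6, 26.0).
Then from the A sphere: z² = 106.24² − (x + 125.3)² − (y − 108.4)² with x = -76.596, y = 26.002, so z ≈ 46.102 ≈ 46.1 km.
Check against D (with the unrounded solution): distance 64.88 ≈ 64.88 km. ✓

46.1 km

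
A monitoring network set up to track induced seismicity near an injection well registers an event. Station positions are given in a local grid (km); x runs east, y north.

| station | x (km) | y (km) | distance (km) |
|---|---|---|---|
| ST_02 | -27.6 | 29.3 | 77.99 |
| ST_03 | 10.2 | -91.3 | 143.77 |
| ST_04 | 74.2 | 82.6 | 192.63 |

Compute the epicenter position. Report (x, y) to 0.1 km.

(-100.2, 0.8)

Circle about each station: (x + 27.6)² + (y − 29.3)² = 77.99²; (x − 10.2)² + (y + 91.3)² = 143.77²; (x − 74.2)² + (y − 82.6)² = 192.63².
Subtracting the ST_02 equation from the ST_03 and ST_04 equations removes the quadratic terms:
75.6 x − 241.2 y = -7767.89
203.6 x + 106.6 y = -20315.73
Solving the 2×2 system: x ≈ -100.2, y ≈ 0.8 km.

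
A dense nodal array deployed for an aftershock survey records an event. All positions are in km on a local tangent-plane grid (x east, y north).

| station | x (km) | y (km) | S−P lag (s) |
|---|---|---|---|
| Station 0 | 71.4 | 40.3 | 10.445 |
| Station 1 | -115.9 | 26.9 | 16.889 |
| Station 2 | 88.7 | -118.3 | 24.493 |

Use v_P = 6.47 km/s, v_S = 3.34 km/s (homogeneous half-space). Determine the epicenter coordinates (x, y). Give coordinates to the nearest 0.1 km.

(0.7, 26.1)

Distance from S−P lag: d = Δt · v_P v_S / (v_P − v_S) = Δt · (6.47·3.34)/(6.47−3.34) ≈ 6.9041·Δt.
So d_Station 0 = 72.11, d_Station 1 = 116.60, d_Station 2 = 169.10 km.
Circle about each station: (x − 71.4)² + (y − 40.3)² = 72.11²; (x + 115.9)² + (y − 26.9)² = 116.60²; (x − 88.7)² + (y + 118.3)² = 169.10².
Subtracting pairs of circle equations eliminates x²+y² and gives linear equations (the radical axes):
-374.6 x − 26.8 y = -961.34
34.6 x − 317.2 y = -8254.43
Solving the 2×2 system: x ≈ 0.7, y ≈ 26.1 km.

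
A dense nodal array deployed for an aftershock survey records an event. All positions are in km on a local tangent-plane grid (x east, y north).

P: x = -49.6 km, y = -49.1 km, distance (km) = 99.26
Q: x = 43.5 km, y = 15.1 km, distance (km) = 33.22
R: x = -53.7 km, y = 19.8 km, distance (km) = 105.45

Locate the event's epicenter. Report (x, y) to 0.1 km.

Circle about each station: (x + 49.6)² + (y + 49.1)² = 99.26²; (x − 43.5)² + (y − 15.1)² = 33.22²; (x + 53.7)² + (y − 19.8)² = 105.45².
Subtracting the P equation from the Q and R equations removes the quadratic terms:
186.2 x + 128.4 y = 5998.27
-8.2 x + 137.8 y = -2862.39
Solving the 2×2 system: x ≈ 44.7, y ≈ -18.1 km.
Check against P (with the unrounded x, y): √((x + 49.6)²+(y + 49.1)²) = 99.26 ≈ 99.26 km. ✓

x ≈ 44.7 km, y ≈ -18.1 km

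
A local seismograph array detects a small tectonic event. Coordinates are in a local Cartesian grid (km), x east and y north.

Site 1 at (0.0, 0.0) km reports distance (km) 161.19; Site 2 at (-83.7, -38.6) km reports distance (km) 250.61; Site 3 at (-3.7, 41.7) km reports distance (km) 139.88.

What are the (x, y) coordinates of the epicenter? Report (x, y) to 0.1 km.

Circle about each station: x² + y² = 161.19²; (x + 83.7)² + (y + 38.6)² = 250.61²; (x + 3.7)² + (y − 41.7)² = 139.88².
Subtracting pairs of circle equations eliminates x²+y² and gives linear equations (the radical axes):
-167.4 x − 77.2 y = -28327.51
-7.4 x + 83.4 y = 8168.38
Solving the 2×2 system: x ≈ 119.2, y ≈ 108.5 km.

x ≈ 119.2 km, y ≈ 108.5 km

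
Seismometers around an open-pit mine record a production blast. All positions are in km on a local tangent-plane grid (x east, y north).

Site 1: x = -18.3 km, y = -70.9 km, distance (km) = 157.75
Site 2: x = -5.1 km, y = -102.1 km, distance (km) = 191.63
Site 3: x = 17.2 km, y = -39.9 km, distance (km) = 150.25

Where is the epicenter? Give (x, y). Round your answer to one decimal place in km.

-80.9 km east, 73.9 km north

Circle about each station: (x + 18.3)² + (y + 70.9)² = 157.75²; (x + 5.1)² + (y + 102.1)² = 191.63²; (x − 17.2)² + (y + 39.9)² = 150.25².
Subtracting pairs of circle equations eliminates x²+y² and gives linear equations (the radical axes):
26.4 x − 62.4 y = -6748.27
71.0 x + 62.0 y = -1163.85
Solving the 2×2 system: x ≈ -80.9, y ≈ 73.9 km.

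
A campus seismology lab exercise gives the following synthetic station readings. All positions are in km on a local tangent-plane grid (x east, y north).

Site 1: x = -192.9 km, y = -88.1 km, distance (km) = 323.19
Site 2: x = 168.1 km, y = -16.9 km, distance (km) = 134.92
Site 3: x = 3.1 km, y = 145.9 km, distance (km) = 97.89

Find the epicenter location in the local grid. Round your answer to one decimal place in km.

Circle about each station: (x + 192.9)² + (y + 88.1)² = 323.19²; (x − 168.1)² + (y + 16.9)² = 134.92²; (x − 3.1)² + (y − 145.9)² = 97.89².
Subtracting the Site 1 equation from the Site 2 and Site 3 equations removes the quadratic terms:
722.0 x + 142.4 y = 69819.57
392.0 x + 468.0 y = 71193.72
Solving the 2×2 system: x ≈ 79.9, y ≈ 85.2 km.

x ≈ 79.9 km, y ≈ 85.2 km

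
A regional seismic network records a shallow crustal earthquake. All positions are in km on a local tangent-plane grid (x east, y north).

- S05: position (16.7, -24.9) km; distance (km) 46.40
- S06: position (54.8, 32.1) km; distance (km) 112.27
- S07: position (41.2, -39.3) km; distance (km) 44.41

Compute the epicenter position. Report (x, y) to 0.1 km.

9.9 km east, -70.8 km north

Circle about each station: (x − 16.7)² + (y + 24.9)² = 46.40²; (x − 54.8)² + (y − 32.1)² = 112.27²; (x − 41.2)² + (y + 39.3)² = 44.41².
Subtracting pairs of circle equations eliminates x²+y² and gives linear equations (the radical axes):
76.2 x + 114.0 y = -7317.04
49.0 x − 28.8 y = 2523.74
Solving the 2×2 system: x ≈ 9.9, y ≈ -70.8 km.
Check against S05 (with the unrounded x, y): √((x − 16.7)²+(y + 24.9)²) = 46.40 ≈ 46.40 km. ✓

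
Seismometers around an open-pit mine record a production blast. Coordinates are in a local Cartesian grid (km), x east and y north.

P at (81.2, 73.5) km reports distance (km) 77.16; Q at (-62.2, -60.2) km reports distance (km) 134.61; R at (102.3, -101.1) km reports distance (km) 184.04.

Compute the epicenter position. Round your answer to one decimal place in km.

(6.1, 55.8)

Circle about each station: (x − 81.2)² + (y − 73.5)² = 77.16²; (x + 62.2)² + (y + 60.2)² = 134.61²; (x − 102.3)² + (y + 101.1)² = 184.04².
Subtracting pairs of circle equations eliminates x²+y² and gives linear equations (the radical axes):
-286.8 x − 267.4 y = -16669.00
42.2 x − 349.2 y = -19226.25
Solving the 2×2 system: x ≈ 6.1, y ≈ 55.8 km.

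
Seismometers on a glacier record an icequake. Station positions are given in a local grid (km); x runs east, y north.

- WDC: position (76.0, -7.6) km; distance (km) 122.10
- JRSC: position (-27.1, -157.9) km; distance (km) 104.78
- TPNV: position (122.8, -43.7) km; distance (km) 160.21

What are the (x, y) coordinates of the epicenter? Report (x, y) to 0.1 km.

Circle about each station: (x − 76.0)² + (y + 7.6)² = 122.10²; (x + 27.1)² + (y + 157.9)² = 104.78²; (x − 122.8)² + (y + 43.7)² = 160.21².
Subtracting the WDC equation from the JRSC and TPNV equations removes the quadratic terms:
-206.2 x − 300.6 y = 23762.62
93.6 x − 72.2 y = 396.94
Solving the 2×2 system: x ≈ -37.1, y ≈ -53.6 km.
Check against WDC (with the unrounded x, y): √((x − 76.0)²+(y + 7.6)²) = 122.10 ≈ 122.10 km. ✓

x ≈ -37.1 km, y ≈ -53.6 km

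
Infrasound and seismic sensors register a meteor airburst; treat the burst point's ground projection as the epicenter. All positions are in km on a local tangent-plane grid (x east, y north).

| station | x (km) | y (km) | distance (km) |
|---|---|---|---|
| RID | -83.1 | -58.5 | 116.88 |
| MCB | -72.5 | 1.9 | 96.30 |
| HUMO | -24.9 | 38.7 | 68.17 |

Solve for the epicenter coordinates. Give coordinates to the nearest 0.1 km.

23.1 km east, -9.7 km north

Circle about each station: (x + 83.1)² + (y + 58.5)² = 116.88²; (x + 72.5)² + (y − 1.9)² = 96.30²; (x + 24.9)² + (y − 38.7)² = 68.17².
Subtracting the RID equation from the MCB and HUMO equations removes the quadratic terms:
21.2 x + 120.8 y = -680.76
116.4 x + 194.4 y = 803.63
Solving the 2×2 system: x ≈ 23.1, y ≈ -9.7 km.
Check against RID (with the unrounded x, y): √((x + 83.1)²+(y + 58.5)²) = 116.86 ≈ 116.88 km. ✓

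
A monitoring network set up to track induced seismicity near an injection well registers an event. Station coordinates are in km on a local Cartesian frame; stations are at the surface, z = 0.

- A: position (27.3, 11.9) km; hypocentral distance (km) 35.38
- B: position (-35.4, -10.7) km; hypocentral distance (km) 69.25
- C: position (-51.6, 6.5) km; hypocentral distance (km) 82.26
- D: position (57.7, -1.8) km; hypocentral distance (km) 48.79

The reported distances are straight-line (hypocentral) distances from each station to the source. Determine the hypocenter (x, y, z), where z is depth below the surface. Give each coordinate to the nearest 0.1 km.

x ≈ 23.2 km, y ≈ 3.4 km, depth ≈ 34.1 km

Each station gives a sphere (x−x_i)² + (y−y_i)² + z² = d_i² (stations at z=0).
Subtracting the A sphere from B and C: z² cancels, leaving linear equations in x and y:
-125.4 x − 45.2 y = -3063.07
-157.8 x − 10.8 y = -3697.05
Solving: x ≈ 23.195, y ≈ 3.417 km (keep extra digits for the depth step; rounded: 23.2, 3.4).
Then from the A sphere: z² = 35.38² − (x − 27.3)² − (y − 11.9)² with x = 23.195, y = 3.417, so z ≈ 34.102 ≈ 34.1 km.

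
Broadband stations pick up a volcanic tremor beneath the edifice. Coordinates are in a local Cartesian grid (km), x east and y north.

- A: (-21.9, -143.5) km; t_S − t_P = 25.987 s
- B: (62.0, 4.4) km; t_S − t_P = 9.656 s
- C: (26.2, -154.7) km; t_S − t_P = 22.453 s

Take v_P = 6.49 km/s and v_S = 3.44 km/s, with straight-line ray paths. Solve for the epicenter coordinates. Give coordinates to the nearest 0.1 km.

Distance from S−P lag: d = Δt · v_P v_S / (v_P − v_S) = Δt · (6.49·3.44)/(6.49−3.44) ≈ 7.3199·Δt.
So d_A = 190.22, d_B = 70.68, d_C = 164.35 km.
Circle about each station: (x + 21.9)² + (y + 143.5)² = 190.22²; (x − 62.0)² + (y − 4.4)² = 70.68²; (x − 26.2)² + (y + 154.7)² = 164.35².
Subtracting the A equation from the B and C equations removes the quadratic terms:
167.8 x + 295.8 y = 13979.49
96.2 x − 22.4 y = 12719.40
Solving the 2×2 system: x ≈ 126.5, y ≈ -24.5 km.

126.5 km east, -24.5 km north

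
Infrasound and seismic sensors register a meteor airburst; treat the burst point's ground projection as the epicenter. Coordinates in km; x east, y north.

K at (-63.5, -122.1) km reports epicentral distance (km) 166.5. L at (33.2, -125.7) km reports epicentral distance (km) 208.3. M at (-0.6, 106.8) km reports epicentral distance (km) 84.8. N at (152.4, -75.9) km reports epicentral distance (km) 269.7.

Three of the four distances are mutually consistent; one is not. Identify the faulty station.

M

Solve using three stations at a time. Using K, L, N (subtract circle equations pairwise → linear system) gives (x, y) ≈ (-90.0, 42.0).
Distances from that point to each station vs reported:
  K: calculated 166.2 vs reported 166.5 → residual 0.3 km
  L: calculated 208.1 vs reported 208.3 → residual 0.2 km
  M: calculated 110.4 vs reported 84.8 → residual 25.6 km
  N: calculated 269.5 vs reported 269.7 → residual 0.2 km
K, L, N are mutually consistent (residuals ≈ 0); M is off by 25.6 km.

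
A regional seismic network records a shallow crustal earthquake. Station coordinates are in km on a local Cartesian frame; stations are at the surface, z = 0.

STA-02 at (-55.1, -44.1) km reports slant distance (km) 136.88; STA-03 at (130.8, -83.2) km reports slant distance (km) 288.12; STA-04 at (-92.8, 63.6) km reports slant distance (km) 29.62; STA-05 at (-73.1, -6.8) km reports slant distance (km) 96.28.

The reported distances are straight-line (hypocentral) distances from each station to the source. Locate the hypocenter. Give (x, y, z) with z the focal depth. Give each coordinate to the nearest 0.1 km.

Each station gives a sphere (x−x_i)² + (y−y_i)² + z² = d_i² (stations at z=0).
Subtracting the STA-02 sphere from STA-03 and STA-04: z² cancels, leaving linear equations in x and y:
371.8 x − 78.2 y = -45226.94
-75.4 x + 215.4 y = 25534.77
Solving: x ≈ -104.396, y ≈ 82.002 km (keep extra digits for the depth step; rounded: -104.4, 82.0).
Then from the STA-02 sphere: z² = 136.88² − (x + 55.1)² − (y + 44.1)² with x = -104.396, y = 82.002, so z ≈ 20.108 ≈ 20.1 km.
Check against STA-05 (with the unrounded solution): distance 96.28 ≈ 96.28 km. ✓

(-104.4, 82.0, 20.1)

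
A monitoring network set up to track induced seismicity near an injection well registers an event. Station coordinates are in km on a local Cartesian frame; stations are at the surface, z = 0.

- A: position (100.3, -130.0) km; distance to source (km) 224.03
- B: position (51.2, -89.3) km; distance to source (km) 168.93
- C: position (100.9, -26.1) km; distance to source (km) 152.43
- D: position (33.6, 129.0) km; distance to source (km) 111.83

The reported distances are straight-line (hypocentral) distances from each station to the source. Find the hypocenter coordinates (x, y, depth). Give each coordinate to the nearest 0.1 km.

Each station gives a sphere (x−x_i)² + (y−y_i)² + z² = d_i² (stations at z=0).
Subtracting the A sphere from B and C: z² cancels, leaving linear equations in x and y:
-98.2 x + 81.4 y = 5287.94
1.2 x + 207.8 y = 10856.47
Solving: x ≈ -10.492, y ≈ 52.305 km (keep extra digits for the depth step; rounded: -10.5, 52.3).
Then from the A sphere: z² = 224.03² − (x − 100.3)² − (y + 130.0)² with x = -10.492, y = 52.305, so z ≈ 68.407 ≈ 68.4 km.
Check against D (with the unrounded solution): distance 111.83 ≈ 111.83 km. ✓

x ≈ -10.5 km, y ≈ 52.3 km, depth ≈ 68.4 km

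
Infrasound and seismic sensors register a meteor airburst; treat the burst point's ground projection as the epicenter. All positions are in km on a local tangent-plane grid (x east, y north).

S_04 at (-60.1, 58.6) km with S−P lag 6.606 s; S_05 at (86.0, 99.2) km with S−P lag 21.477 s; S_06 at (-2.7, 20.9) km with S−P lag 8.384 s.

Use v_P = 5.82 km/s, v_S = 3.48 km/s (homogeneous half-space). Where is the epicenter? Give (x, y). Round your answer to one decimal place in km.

Distance from S−P lag: d = Δt · v_P v_S / (v_P − v_S) = Δt · (5.82·3.48)/(5.82−3.48) ≈ 8.6554·Δt.
So d_S_04 = 57.18, d_S_05 = 185.89, d_S_06 = 72.57 km.
Circle about each station: (x + 60.1)² + (y − 58.6)² = 57.18²; (x − 86.0)² + (y − 99.2)² = 185.89²; (x + 2.7)² + (y − 20.9)² = 72.57².
Subtracting the S_04 equation from the S_05 and S_06 equations removes the quadratic terms:
292.2 x + 81.2 y = -21094.87
114.8 x − 75.4 y = -8598.72
Solving the 2×2 system: x ≈ -73.0, y ≈ 2.9 km.

x ≈ -73.0 km, y ≈ 2.9 km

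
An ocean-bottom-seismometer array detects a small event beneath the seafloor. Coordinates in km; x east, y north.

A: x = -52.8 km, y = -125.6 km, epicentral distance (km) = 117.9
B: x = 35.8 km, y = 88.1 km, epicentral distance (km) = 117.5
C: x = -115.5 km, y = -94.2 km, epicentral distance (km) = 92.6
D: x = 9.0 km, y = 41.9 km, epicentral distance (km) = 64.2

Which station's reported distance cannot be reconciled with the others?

Solve using three stations at a time. Using A, B, D (subtract circle equations pairwise → linear system) gives (x, y) ≈ (-28.8, -10.1).
Distances from that point to each station vs reported:
  A: calculated 118.0 vs reported 117.9 → residual 0.1 km
  B: calculated 117.6 vs reported 117.5 → residual 0.1 km
  C: calculated 120.8 vs reported 92.6 → residual 28.2 km
  D: calculated 64.3 vs reported 64.2 → residual 0.1 km
A, B, D are mutually consistent (residuals ≈ 0); C is off by 28.2 km.

C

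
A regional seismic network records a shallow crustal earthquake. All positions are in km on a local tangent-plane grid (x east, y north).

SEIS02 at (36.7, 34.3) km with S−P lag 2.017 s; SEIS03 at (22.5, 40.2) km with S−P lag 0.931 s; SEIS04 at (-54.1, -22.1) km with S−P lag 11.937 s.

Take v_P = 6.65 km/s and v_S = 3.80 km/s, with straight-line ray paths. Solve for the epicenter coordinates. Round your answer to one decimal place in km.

Distance from S−P lag: d = Δt · v_P v_S / (v_P − v_S) = Δt · (6.65·3.80)/(6.65−3.80) ≈ 8.8667·Δt.
So d_SEIS02 = 17.88, d_SEIS03 = 8.25, d_SEIS04 = 105.84 km.
Circle about each station: (x − 36.7)² + (y − 34.3)² = 17.88²; (x − 22.5)² + (y − 40.2)² = 8.25²; (x + 54.1)² + (y + 22.1)² = 105.84².
Subtracting the SEIS02 equation from the SEIS03 and SEIS04 equations removes the quadratic terms:
-28.4 x + 11.8 y = -149.46
-181.6 x − 112.8 y = -9990.57
Solving the 2×2 system: x ≈ 25.2, y ≈ 48.0 km.
Check against SEIS02 (with the unrounded x, y): √((x − 36.7)²+(y − 34.3)²) = 17.88 ≈ 17.88 km. ✓

25.2 km east, 48.0 km north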